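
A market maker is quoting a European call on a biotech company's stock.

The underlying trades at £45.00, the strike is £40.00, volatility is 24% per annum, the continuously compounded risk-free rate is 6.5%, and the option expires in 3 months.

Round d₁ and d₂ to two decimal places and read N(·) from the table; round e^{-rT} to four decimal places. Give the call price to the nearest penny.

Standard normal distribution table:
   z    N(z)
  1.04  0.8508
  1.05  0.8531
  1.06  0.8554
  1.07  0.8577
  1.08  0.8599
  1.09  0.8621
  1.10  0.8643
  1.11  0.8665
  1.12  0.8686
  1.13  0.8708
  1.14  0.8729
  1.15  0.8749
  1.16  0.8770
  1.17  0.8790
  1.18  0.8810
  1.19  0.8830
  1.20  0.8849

T = 0.25;  σ√T = 0.1200
d₁ = [ln(45/40) + (0.065 + 0.24²/2)·0.25] / 0.1200 = [0.1178 + 0.0234] / 0.1200 = 1.1769 → 1.18
d₂ = d₁ − σ√T = 1.1769 − 0.1200 = 1.0569 → 1.06
e^(−rT) = e^(−0.065·0.25) = 0.9839
N(d₁) = N(1.18) = 0.8810;  N(d₂) = N(1.06) = 0.8554
C = 45·0.8810 − 40·0.9839·0.8554 = 39.6450 − 33.6651 = 5.9799

£5.98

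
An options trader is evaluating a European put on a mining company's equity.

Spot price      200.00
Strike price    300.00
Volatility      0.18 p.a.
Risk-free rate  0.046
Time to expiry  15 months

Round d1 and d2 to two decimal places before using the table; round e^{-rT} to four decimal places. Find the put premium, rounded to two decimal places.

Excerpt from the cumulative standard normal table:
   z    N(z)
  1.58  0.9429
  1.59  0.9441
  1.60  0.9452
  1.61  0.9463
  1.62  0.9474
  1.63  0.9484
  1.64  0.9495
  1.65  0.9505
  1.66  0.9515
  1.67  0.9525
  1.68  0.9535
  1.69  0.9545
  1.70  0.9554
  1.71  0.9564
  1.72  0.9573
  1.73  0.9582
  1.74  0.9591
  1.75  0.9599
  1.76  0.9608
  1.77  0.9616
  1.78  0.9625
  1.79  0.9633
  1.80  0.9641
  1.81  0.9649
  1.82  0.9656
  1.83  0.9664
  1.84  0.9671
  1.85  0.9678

84.03

σ√T = 0.18·√1.25 = 0.2012
d₁ = [ln(200/300) + (0.046 + 0.18²/2)·1.25] / 0.2012 = [-0.4055 + 0.0777] / 0.2012 = -1.6284 which rounds to -1.63
d₂ = d₁ − σ√T = -1.6284 − 0.2012 = -1.8297 which rounds to -1.83
e^(−rT) = e^(−0.046·1.25) = 0.9441
N(−d₂) = N(1.83) = 0.9664;  N(−d₁) = N(1.63) = 0.9484
P = 300·0.9441·0.9664 − 200·0.9484 = 273.7135 − 189.6800 = 84.0335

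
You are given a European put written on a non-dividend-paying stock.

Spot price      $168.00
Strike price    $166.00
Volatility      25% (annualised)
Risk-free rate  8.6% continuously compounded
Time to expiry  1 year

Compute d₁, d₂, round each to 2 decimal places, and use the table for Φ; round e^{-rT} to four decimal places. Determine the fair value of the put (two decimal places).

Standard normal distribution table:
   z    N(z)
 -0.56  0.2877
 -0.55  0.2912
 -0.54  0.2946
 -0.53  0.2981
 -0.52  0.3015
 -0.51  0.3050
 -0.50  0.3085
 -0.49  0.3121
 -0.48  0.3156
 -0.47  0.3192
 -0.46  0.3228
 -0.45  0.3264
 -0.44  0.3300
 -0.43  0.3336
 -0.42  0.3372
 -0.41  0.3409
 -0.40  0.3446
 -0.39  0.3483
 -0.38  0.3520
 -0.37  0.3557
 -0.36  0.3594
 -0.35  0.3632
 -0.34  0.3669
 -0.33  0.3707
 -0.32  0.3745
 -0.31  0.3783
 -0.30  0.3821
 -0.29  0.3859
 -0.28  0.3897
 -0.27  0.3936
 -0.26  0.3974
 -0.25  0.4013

σ√T = 0.25 × 1.0000 = 0.2500
d₁ = [ln(168/166) + (0.086 + ½·0.25²)·1] / (σ√T) = (0.0120 + 0.1172) / 0.2500 = 0.5169 which rounds to 0.52
d₂ = 0.5169 − 0.2500 = 0.2669 which rounds to 0.27
exp(−rT) = exp(−0.086·1) = 0.9176
N(−d₂) = N(-0.27) = 0.3936;  N(−d₁) = N(-0.52) = 0.3015
P = 166·0.9176·0.3936 − 168·0.3015 = 59.9538 − 50.6520 = 9.3018

$9.30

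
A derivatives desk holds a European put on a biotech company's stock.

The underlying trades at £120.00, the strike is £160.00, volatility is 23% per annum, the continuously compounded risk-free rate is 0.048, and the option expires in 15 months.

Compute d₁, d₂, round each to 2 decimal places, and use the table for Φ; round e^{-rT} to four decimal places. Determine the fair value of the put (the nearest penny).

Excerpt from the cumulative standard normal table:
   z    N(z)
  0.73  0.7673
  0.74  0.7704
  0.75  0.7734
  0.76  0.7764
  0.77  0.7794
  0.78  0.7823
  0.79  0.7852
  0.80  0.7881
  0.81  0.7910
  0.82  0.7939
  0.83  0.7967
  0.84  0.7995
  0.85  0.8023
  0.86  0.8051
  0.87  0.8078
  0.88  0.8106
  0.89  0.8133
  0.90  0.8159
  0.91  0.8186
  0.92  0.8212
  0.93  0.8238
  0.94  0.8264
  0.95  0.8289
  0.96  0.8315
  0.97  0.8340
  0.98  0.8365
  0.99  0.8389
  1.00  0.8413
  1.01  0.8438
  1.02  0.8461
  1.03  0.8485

T = 1.25;  σ√T = 0.2571
d₁ = [ln(120/160) + (0.048 + 0.23²/2)·1.25] / 0.2571 = [-0.2877 + 0.0931] / 0.2571 = -0.7568 ≈ -0.76
d₂ = d₁ − σ√T = -0.7568 − 0.2571 = -1.0140 ≈ -1.01
e^(−rT) = e^(−0.048·1.25) = 0.9418
P = 160·0.9418·N(1.01) − 120·N(0.76) = 160·0.9418·0.8438 − 120·0.7764 = 127.1505 − 93.1680 = 33.9825

£33.98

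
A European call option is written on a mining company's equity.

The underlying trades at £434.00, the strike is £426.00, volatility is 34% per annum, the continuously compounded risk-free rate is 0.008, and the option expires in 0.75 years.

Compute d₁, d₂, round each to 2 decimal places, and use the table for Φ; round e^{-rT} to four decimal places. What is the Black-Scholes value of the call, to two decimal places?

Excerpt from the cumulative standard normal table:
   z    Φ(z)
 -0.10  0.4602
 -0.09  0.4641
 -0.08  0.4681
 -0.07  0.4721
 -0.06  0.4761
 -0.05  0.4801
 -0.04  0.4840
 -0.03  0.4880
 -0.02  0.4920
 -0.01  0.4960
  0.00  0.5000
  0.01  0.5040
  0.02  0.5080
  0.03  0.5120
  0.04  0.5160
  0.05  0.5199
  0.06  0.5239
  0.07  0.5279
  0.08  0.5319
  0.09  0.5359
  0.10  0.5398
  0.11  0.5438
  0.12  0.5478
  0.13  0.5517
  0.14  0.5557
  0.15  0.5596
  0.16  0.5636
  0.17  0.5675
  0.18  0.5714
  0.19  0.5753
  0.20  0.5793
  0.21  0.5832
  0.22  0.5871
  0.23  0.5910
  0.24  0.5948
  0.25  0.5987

T = 0.75;  σ√T = 0.2944
ln(S/K) + (r + σ²/2)T = ln(434/426) + (0.008 + 0.34²/2)·0.75 = 0.0186 + 0.0494 = 0.0680
d₁ = 0.0680 / 0.2944 = 0.2308 ⇒ 0.23
d₂ = d₁ − σ√T = 0.2308 − 0.2944 = -0.0637 ⇒ -0.06
exp(−rT) = exp(−0.008·0.75) = 0.9940
C = 434·N(0.23) − 426·0.9940·N(-0.06) = 434·0.5910 − 426·0.9940·0.4761 = 256.4940 − 201.6017 = 54.8923

£54.89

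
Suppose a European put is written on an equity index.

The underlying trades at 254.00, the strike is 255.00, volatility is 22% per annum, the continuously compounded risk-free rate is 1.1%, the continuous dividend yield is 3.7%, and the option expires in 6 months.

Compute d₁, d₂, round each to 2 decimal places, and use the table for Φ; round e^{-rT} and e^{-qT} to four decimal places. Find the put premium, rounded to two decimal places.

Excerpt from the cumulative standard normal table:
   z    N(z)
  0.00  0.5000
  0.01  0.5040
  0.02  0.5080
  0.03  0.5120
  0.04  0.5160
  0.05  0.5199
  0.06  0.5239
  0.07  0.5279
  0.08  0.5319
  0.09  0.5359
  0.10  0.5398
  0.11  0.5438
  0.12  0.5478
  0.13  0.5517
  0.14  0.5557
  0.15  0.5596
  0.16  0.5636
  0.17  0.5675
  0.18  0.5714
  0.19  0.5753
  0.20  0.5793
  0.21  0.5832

18.23

T = 0.5;  σ√T = 0.1556
ln(S/K) + (r − q + σ²/2)T = ln(254/255) + (0.011 − 0.037 + 0.22²/2)·0.5 = -0.0039 − 0.0009 = -0.0048
d₁ = -0.0048 / 0.1556 = -0.0310 which rounds to -0.03
d₂ = d₁ − σ√T = -0.0310 − 0.1556 = -0.1866 which rounds to -0.19
e^(−qT) = e^(−0.037·0.5) = 0.9817;  e^(−rT) = e^(−0.011·0.5) = 0.9945
P = 255·0.9945·N(0.19) − 254·0.9817·N(0.03) = 255·0.9945·0.5753 − 254·0.9817·0.5120 = 145.8946 − 127.6681 = 18.2265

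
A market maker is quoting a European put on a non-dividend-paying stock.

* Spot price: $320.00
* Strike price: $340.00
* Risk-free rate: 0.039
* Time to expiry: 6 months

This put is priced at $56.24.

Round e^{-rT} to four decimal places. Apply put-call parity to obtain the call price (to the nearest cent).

exp(−rT) = exp(−0.039·0.5) = 0.9807
Put-call parity: C − P = S − K·e^(−rT) = 320 − 340·0.9807 = 320 − 333.4380 = -13.4380
C = P + (C − P) = 56.24 + (-13.4380) = 42.8020

$42.80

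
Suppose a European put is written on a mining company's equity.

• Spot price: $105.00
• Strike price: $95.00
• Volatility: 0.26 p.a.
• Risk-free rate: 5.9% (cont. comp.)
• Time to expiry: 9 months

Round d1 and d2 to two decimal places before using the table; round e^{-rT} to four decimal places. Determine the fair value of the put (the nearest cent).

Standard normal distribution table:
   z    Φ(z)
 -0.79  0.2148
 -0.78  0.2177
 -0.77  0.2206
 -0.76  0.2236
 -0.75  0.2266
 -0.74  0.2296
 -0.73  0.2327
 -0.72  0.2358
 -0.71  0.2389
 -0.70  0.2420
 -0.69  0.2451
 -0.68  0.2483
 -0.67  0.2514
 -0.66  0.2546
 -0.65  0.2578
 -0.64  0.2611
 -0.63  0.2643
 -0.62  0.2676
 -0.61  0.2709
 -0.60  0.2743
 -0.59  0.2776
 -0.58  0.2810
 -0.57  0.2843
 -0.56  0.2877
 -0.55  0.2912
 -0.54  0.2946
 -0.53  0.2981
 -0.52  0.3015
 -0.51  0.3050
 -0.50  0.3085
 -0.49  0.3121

$3.30

T = 0.75;  σ√T = 0.2252
d₁ = [ln(105/95) + (0.059 + 0.26²/2)·0.75] / 0.2252 = [0.1001 + 0.0696] / 0.2252 = 0.7536 ⇒ 0.75
d₂ = d₁ − σ√T = 0.7536 − 0.2252 = 0.5284 ⇒ 0.53
e^(−rT) = e^(−0.059·0.75) = 0.9567
N(−d₂) = N(-0.53) = 0.2981;  N(−d₁) = N(-0.75) = 0.2266
P = 95·0.9567·0.2981 − 105·0.2266 = 27.0933 − 23.7930 = 3.3003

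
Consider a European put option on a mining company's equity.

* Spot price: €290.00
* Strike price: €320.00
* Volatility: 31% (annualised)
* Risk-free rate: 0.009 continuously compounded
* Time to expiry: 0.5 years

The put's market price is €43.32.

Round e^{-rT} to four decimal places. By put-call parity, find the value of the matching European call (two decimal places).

exp(−rT) = exp(−0.009·0.5) = 0.9955
Put-call parity: C − P = S − K·e^(−rT) = 290 − 320·0.9955 = 290 − 318.5600 = -28.5600
C = P + (C − P) = 43.32 + (-28.5600) = 14.7600

€14.76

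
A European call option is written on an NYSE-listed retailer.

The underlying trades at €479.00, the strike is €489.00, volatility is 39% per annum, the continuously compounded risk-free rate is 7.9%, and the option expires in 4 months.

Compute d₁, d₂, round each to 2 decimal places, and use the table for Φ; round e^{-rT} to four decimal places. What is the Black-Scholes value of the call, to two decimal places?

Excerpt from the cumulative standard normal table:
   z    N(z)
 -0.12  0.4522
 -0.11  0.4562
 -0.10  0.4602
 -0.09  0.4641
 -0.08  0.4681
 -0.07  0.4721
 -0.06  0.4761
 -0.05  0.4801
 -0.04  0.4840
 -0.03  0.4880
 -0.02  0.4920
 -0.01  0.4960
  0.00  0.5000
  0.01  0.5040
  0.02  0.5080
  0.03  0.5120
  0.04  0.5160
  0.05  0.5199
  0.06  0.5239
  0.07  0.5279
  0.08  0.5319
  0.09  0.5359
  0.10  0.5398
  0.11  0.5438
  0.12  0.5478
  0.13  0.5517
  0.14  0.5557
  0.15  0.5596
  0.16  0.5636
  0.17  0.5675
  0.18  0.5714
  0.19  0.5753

€45.14

σ√T = 0.39 × 0.5774 = 0.2252
d₁ = [ln(479/489) + (0.079 + ½·0.39²)·0.3333] / (σ√T) = (-0.0207 + 0.0517) / 0.2252 = 0.1378 → 0.14
d₂ = 0.1378 − 0.2252 = -0.0874 → -0.09
exp(−rT) = exp(−0.079·0.3333) = 0.9740
N(d₁) = N(0.14) = 0.5557;  N(d₂) = N(-0.09) = 0.4641
C = 479·0.5557 − 489·0.9740·0.4641 = 266.1803 − 221.0443 = 45.1360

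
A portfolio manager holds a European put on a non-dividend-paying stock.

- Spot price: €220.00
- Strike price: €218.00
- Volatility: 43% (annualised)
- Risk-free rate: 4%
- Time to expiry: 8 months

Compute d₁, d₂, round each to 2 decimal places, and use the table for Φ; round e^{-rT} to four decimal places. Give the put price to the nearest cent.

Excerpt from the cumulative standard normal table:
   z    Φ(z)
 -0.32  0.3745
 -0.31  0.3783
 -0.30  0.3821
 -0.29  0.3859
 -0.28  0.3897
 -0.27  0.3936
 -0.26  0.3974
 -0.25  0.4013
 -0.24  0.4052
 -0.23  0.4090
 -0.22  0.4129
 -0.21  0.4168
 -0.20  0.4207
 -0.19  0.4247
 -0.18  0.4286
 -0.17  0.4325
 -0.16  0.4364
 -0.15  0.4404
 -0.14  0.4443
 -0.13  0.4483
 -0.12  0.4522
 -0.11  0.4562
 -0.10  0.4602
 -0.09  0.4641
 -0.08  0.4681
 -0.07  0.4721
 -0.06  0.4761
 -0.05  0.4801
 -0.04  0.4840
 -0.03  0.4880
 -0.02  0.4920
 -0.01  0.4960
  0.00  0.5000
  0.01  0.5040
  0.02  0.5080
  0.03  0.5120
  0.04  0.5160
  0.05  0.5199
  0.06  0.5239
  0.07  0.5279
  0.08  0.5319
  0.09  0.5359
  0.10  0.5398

σ√T = 0.43·√0.6667 = 0.3511
d₁ = [ln(220/218) + (0.04 + ½·0.43²)·0.6667] / (σ√T) = (0.0091 + 0.0883) / 0.3511 = 0.2775 ≈ 0.28
d₂ = 0.2775 − 0.3511 = -0.0736 ≈ -0.07
exp(−rT) = exp(−0.04·0.6667) = 0.9737
P = 218·0.9737·N(0.07) − 220·N(-0.28) = 218·0.9737·0.5279 − 220·0.3897 = 112.0555 − 85.7340 = 26.3215

€26.32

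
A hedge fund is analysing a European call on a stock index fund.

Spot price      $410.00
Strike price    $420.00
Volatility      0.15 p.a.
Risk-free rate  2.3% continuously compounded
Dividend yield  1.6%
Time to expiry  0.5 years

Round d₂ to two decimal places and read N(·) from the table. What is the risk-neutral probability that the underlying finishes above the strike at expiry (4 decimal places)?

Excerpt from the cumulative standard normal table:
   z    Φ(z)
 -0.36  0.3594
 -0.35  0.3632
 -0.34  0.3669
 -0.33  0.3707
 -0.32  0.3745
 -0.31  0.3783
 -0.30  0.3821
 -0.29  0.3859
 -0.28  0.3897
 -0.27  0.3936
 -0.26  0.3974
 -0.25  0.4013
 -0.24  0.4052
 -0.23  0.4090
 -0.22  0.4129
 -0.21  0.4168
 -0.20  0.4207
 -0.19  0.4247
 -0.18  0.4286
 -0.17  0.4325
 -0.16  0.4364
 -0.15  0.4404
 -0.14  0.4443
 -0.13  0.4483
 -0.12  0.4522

σ√T = 0.15 × 0.7071 = 0.1061
ln(S/K) + (r − q + σ²/2)T = ln(410/420) + (0.023 − 0.016 + 0.15²/2)·0.5 = -0.0241 + 0.0091 = -0.0150
d₁ = -0.0150 / 0.1061 = -0.1412 which rounds to -0.14
d₂ = d₁ − σ√T = -0.1412 − 0.1061 = -0.2472 which rounds to -0.25
Risk-neutral Pr[S_T > K] = N(d₂) = N(-0.25) = 0.4013

0.4013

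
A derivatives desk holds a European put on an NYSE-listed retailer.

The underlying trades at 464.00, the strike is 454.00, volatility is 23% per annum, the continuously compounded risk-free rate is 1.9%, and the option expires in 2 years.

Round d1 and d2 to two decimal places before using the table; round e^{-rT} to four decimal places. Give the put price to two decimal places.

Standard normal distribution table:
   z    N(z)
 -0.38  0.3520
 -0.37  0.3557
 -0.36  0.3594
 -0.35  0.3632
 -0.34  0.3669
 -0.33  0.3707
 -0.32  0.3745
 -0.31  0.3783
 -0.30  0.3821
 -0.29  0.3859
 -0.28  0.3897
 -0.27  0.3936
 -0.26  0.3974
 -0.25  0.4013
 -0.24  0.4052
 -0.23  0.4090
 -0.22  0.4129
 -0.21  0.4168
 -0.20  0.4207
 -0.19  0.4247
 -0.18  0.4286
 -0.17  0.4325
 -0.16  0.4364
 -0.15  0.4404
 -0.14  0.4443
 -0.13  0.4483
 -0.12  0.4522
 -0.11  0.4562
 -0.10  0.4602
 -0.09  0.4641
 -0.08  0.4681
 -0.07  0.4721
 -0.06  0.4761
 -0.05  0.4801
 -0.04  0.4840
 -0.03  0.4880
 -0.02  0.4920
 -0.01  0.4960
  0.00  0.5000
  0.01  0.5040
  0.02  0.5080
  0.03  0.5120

46.51

T = 2;  σ√T = 0.3253
ln(S/K) + (r + σ²/2)T = ln(464/454) + (0.019 + 0.23²/2)·2 = 0.0218 + 0.0909 = 0.1127
d₁ = 0.1127 / 0.3253 = 0.3464 → 0.35
d₂ = d₁ − σ√T = 0.3464 − 0.3253 = 0.0212 → 0.02
e^(−rT) = e^(−0.019·2) = 0.9627
N(−d₂) = N(-0.02) = 0.4920;  N(−d₁) = N(-0.35) = 0.3632
P = 454·0.9627·0.4920 − 464·0.3632 = 215.0364 − 168.5248 = 46.5116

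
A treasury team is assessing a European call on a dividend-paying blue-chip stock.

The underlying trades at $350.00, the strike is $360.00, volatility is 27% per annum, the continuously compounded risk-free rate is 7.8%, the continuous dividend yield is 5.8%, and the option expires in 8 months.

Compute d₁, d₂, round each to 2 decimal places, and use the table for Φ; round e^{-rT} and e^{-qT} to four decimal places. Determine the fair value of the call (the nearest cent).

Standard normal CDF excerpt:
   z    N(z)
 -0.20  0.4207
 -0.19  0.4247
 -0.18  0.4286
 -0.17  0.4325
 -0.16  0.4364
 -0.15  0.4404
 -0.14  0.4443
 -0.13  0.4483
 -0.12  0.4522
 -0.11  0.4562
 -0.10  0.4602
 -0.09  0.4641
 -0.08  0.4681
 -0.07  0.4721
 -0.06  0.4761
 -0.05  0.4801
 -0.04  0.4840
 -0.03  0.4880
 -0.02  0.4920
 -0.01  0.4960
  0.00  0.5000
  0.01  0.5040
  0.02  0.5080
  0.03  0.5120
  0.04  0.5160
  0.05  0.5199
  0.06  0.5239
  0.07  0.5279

σ√T = 0.27 × 0.8165 = 0.2205
ln(S/K) + (r − q + σ²/2)T = ln(350/360) + (0.078 − 0.058 + 0.27²/2)·0.6667 = -0.0282 + 0.0376 = 0.0095
d₁ = 0.0095 / 0.2205 = 0.0429 ⇒ 0.04
d₂ = d₁ − σ√T = 0.0429 − 0.2205 = -0.1775 ⇒ -0.18
e^(−qT) = e^(−0.058·0.6667) = 0.9621;  e^(−rT) = e^(−0.078·0.6667) = 0.9493
C = 350·0.9621·N(0.04) − 360·0.9493·N(-0.18) = 350·0.9621·0.5160 − 360·0.9493·0.4286 = 173.7553 − 146.4732 = 27.2821

$27.28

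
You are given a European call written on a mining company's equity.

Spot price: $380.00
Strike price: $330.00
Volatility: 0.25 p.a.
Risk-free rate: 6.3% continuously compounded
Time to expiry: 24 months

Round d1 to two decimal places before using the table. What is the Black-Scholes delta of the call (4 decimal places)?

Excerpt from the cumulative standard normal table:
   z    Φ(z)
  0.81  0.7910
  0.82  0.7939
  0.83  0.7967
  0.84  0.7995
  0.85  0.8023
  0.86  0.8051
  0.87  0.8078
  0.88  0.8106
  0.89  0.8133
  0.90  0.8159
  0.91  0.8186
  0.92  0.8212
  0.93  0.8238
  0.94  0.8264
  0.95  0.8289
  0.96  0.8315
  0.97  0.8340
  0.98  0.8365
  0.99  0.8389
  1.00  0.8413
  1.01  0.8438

0.8238

σ√T = 0.25 × 1.4142 = 0.3536
d₁ = [ln(380/330) + (0.063 + ½·0.25²)·2] / (σ√T) = (0.1411 + 0.1885) / 0.3536 = 0.9322 ≈ 0.93
N(d₁) = N(0.93) = 0.8238
Δ_call = N(d₁) = 0.8238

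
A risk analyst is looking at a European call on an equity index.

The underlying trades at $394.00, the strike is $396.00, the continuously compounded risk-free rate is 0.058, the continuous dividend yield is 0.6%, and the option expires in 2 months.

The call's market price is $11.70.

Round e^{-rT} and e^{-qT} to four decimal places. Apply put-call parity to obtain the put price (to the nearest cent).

$10.29

exp(−qT) = exp(−0.006·0.1667) = 0.9990;  exp(−rT) = exp(−0.058·0.1667) = 0.9904
Put-call parity: C − P = S·e^(−qT) − K·e^(−rT) = 394·0.9990 − 396·0.9904 = 393.6060 − 392.1984 = 1.4076
P = C − (C − P) = 11.70 − (1.4076) = 10.2924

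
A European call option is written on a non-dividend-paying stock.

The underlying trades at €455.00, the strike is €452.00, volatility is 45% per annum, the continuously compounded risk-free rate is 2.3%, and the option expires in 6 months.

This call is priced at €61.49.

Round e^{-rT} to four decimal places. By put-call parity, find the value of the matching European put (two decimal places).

exp(−rT) = exp(−0.023·0.5) = 0.9886
Put-call parity: C − P = S − K·e^(−rT) = 455 − 452·0.9886 = 455 − 446.8472 = 8.1528
P = C − (C − P) = 61.49 − (8.1528) = 53.3372

€53.34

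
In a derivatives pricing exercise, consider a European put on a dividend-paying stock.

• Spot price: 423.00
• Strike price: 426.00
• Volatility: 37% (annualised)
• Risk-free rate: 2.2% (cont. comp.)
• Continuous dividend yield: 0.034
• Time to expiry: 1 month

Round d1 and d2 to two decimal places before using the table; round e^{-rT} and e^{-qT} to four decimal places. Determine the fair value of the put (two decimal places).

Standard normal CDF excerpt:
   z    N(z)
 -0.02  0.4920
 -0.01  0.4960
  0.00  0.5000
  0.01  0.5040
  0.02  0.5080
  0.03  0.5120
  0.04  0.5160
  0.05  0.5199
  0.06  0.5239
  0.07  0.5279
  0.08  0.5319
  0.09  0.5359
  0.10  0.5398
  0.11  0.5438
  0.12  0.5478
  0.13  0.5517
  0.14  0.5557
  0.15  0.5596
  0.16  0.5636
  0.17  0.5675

20.32

T = 0.08333;  σ√T = 0.1068
ln(S/K) + (r − q + σ²/2)T = ln(423/426) + (0.022 − 0.034 + 0.37²/2)·0.08333 = -0.0071 + 0.0047 = -0.0024
d₁ = -0.0024 / 0.1068 = -0.0221 ≈ -0.02
d₂ = d₁ − σ√T = -0.0221 − 0.1068 = -0.1289 ≈ -0.13
e^(−qT) = e^(−0.034·0.08333) = 0.9972;  e^(−rT) = e^(−0.022·0.08333) = 0.9982
N(−d₂) = N(0.13) = 0.5517;  N(−d₁) = N(0.02) = 0.5080
P = 426·0.9982·0.5517 − 423·0.9972·0.5080 = 234.6012 − 214.2823 = 20.3188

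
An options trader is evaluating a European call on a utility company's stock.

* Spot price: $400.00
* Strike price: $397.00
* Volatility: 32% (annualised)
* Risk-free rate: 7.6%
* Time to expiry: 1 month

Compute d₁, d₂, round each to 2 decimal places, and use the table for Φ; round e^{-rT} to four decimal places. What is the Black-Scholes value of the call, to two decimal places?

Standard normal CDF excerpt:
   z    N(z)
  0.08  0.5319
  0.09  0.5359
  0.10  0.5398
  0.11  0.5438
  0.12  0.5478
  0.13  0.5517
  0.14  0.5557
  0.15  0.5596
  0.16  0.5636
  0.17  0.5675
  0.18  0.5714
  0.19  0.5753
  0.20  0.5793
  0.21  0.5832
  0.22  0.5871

$18.77

σ√T = 0.32 × 0.2887 = 0.0924
ln(S/K) + (r + σ²/2)T = ln(400/397) + (0.076 + 0.32²/2)·0.08333 = 0.0075 + 0.0106 = 0.0181
d₁ = 0.0181 / 0.0924 = 0.1962 ≈ 0.20
d₂ = d₁ − σ√T = 0.1962 − 0.0924 = 0.1039 ≈ 0.10
e^(−rT) = e^(−0.076·0.08333) = 0.9937
N(d₁) = N(0.20) = 0.5793;  N(d₂) = N(0.10) = 0.5398
C = 400·0.5793 − 397·0.9937·0.5398 = 231.7200 − 212.9505 = 18.7695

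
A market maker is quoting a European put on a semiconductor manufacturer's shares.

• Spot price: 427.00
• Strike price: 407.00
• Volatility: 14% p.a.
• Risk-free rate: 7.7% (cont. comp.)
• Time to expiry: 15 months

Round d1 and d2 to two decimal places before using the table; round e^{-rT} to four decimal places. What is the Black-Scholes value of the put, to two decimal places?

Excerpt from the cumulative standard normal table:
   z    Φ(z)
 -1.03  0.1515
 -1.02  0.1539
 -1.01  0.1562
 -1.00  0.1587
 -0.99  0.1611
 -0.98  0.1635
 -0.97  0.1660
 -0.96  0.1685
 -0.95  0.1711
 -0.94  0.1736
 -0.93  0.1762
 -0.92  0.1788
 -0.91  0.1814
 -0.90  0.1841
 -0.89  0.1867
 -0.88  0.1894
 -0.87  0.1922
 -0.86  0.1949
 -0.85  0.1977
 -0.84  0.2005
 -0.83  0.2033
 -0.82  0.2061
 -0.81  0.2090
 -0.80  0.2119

6.35

T = 1.25;  σ√T = 0.1565
d₁ = [ln(427/407) + (0.077 + ½·0.14²)·1.25] / (σ√T) = (0.0480 + 0.1085) / 0.1565 = 0.9997 which rounds to 1.00
d₂ = 0.9997 − 0.1565 = 0.8431 which rounds to 0.84
exp(−rT) = exp(−0.077·1.25) = 0.9082
P = 407·0.9082·N(-0.84) − 427·N(-1.00) = 407·0.9082·0.2005 − 427·0.1587 = 74.1123 − 67.7649 = 6.3474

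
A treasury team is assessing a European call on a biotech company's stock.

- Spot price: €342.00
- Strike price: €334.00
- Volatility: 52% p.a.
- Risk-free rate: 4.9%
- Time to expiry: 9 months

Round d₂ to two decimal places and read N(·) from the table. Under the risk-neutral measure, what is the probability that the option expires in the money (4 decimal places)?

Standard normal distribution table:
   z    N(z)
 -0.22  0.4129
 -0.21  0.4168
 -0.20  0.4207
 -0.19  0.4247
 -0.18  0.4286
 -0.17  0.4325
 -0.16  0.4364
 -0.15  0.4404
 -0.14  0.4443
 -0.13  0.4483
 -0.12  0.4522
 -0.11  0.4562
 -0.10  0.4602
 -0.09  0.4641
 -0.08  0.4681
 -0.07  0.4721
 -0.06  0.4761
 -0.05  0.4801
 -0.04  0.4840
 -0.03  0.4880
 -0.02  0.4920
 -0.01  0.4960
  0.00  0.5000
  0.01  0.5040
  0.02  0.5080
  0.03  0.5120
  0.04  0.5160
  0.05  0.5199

σ√T = 0.52·√0.75 = 0.4503
d₁ = [ln(342/334) + (0.049 + 0.52²/2)·0.75] / 0.4503 = [0.0237 + 0.1382] / 0.4503 = 0.3593 → 0.36
d₂ = d₁ − σ√T = 0.3593 − 0.4503 = -0.0910 → -0.09
Pr(exercise) under Q = N(d₂) = 0.4641

0.4641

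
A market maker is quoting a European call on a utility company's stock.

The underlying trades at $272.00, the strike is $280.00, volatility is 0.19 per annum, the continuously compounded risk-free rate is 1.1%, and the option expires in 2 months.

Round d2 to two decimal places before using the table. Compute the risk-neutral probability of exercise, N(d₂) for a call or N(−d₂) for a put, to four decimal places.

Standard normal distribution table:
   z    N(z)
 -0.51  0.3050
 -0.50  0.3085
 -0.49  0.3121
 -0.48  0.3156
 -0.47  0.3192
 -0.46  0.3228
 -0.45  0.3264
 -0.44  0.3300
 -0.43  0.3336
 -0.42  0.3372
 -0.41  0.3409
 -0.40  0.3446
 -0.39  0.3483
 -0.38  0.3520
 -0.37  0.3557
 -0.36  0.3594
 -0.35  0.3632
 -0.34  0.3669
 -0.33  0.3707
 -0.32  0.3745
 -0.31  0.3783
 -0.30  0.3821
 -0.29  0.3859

0.3483

T = 0.1667;  σ√T = 0.0776
d₁ = [ln(272/280) + (0.011 + 0.19²/2)·0.1667] / 0.0776 = [-0.0290 + 0.0048] / 0.0776 = -0.3113 which rounds to -0.31
d₂ = d₁ − σ√T = -0.3113 − 0.0776 = -0.3889 which rounds to -0.39
Risk-neutral Pr[S_T > K] = N(d₂) = N(-0.39) = 0.3483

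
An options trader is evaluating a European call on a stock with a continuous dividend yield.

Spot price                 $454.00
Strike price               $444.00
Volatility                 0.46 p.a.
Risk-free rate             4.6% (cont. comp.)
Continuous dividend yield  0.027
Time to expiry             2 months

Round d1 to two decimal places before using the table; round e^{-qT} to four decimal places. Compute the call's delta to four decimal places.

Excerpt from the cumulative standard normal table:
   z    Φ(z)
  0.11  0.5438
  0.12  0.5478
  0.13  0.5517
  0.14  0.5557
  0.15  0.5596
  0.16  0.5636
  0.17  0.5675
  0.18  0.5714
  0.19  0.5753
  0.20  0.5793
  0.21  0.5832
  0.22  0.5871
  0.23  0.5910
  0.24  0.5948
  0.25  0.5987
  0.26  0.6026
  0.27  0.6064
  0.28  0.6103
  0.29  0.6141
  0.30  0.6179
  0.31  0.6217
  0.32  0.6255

σ√T = 0.46 × 0.4082 = 0.1878
d₁ = [ln(454/444) + (0.046 − 0.027 + 0.46²/2)·0.1667] / 0.1878 = [0.0223 + 0.0208] / 0.1878 = 0.2294 ≈ 0.23
N(d₁) = N(0.23) = 0.5910
Δ_call = exp(−qT)·N(d₁) = 0.9955·0.5910 = 0.5883

0.5883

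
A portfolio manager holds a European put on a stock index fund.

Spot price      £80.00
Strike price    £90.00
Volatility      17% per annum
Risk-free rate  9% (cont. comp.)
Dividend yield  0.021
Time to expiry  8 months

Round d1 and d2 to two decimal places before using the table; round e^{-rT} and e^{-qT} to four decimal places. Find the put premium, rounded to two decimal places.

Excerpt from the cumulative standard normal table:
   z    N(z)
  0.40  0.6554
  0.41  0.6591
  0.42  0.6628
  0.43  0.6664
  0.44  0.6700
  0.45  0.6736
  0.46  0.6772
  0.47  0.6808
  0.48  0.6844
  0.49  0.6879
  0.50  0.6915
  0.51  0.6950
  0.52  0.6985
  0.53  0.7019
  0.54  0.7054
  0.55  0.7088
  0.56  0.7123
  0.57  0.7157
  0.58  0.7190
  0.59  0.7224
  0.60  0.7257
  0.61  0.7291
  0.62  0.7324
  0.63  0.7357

£8.09

σ√T = 0.17 × 0.8165 = 0.1388
d₁ = [ln(80/90) + (0.09 − 0.021 + ½·0.17²)·0.6667] / (σ√T) = (-0.1178 + 0.0556) / 0.1388 = -0.4478 ≈ -0.45
d₂ = -0.4478 − 0.1388 = -0.5866 ≈ -0.59
exp(−qT) = exp(−0.021·0.6667) = 0.9861;  exp(−rT) = exp(−0.09·0.6667) = 0.9418
P = 90·0.9418·N(0.59) − 80·0.9861·N(0.45) = 90·0.9418·0.7224 − 80·0.9861·0.6736 = 61.2321 − 53.1390 = 8.0931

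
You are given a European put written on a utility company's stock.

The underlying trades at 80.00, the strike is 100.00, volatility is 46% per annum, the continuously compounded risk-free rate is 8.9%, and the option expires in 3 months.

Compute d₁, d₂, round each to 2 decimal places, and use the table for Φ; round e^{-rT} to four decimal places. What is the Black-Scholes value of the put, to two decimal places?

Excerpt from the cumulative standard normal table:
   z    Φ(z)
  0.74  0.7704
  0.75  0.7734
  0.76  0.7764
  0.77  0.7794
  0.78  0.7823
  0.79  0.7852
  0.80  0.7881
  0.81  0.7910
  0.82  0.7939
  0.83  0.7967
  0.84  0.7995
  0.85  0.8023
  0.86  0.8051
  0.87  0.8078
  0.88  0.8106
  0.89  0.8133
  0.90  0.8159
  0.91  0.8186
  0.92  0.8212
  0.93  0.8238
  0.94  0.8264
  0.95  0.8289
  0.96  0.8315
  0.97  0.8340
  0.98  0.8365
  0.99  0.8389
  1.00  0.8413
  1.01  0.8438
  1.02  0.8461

19.93

σ√T = 0.46·√0.25 = 0.2300
ln(S/K) + (r + σ²/2)T = ln(80/100) + (0.089 + 0.46²/2)·0.25 = -0.2231 + 0.0487 = -0.1744
d₁ = -0.1744 / 0.2300 = -0.7585 which rounds to -0.76
d₂ = d₁ − σ√T = -0.7585 − 0.2300 = -0.9885 which rounds to -0.99
e^(−rT) = e^(−0.089·0.25) = 0.9780
N(−d₂) = N(0.99) = 0.8389;  N(−d₁) = N(0.76) = 0.7764
P = 100·0.9780·0.8389 − 80·0.7764 = 82.0444 − 62.1120 = 19.9324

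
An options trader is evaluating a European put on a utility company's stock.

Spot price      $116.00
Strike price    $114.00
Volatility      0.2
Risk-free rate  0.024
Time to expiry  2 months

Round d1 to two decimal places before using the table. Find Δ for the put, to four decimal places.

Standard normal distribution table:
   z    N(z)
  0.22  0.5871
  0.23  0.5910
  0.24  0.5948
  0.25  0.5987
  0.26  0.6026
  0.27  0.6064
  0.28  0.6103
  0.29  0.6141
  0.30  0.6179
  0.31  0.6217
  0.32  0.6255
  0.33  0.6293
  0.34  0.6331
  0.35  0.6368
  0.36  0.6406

σ√T = 0.2·√0.1667 = 0.0816
d₁ = [ln(116/114) + (0.024 + ½·0.2²)·0.1667] / (σ√T) = (0.0174 + 0.0073) / 0.0816 = 0.3028 ⇒ 0.30
N(d₁) = N(0.30) = 0.6179
Δ_put = N(d₁) − 1 = 0.6179 − 1 = -0.3821

-0.3821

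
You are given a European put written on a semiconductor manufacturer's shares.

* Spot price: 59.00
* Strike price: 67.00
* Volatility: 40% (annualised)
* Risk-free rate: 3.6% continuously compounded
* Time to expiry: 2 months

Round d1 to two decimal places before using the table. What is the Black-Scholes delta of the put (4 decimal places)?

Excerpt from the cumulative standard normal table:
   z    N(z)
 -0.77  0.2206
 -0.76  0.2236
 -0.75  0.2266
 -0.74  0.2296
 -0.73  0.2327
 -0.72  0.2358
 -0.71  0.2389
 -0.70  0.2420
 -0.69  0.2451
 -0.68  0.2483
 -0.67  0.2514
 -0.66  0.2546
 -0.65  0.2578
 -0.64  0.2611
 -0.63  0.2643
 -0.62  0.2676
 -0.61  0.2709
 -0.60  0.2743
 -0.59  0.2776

σ√T = 0.4·√0.1667 = 0.1633
d₁ = [ln(59/67) + (0.036 + ½·0.4²)·0.1667] / (σ√T) = (-0.1272 + 0.0193) / 0.1633 = -0.6603 → -0.66
N(d₁) = N(-0.66) = 0.2546
Δ_put = N(d₁) − 1 = 0.2546 − 1 = -0.7454

-0.7454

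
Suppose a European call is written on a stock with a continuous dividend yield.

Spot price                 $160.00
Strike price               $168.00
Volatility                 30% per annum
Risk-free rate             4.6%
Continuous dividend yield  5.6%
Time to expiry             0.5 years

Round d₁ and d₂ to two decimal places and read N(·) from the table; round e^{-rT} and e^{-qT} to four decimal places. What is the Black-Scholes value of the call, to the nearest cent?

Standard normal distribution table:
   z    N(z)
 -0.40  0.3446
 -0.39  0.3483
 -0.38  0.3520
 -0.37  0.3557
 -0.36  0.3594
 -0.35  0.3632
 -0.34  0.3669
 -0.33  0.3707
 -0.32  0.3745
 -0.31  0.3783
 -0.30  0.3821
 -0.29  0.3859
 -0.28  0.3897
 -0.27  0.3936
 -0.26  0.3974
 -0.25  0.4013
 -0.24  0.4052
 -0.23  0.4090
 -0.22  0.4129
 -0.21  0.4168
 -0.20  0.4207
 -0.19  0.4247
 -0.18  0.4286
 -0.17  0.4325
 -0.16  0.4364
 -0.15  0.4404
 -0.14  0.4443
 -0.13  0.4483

$9.51

σ√T = 0.3 × 0.7071 = 0.2121
d₁ = [ln(160/168) + (0.046 − 0.056 + ½·0.3²)·0.5] / (σ√T) = (-0.0488 + 0.0175) / 0.2121 = -0.1475 which rounds to -0.15
d₂ = -0.1475 − 0.2121 = -0.3596 which rounds to -0.36
exp(−qT) = exp(−0.056·0.5) = 0.9724;  exp(−rT) = exp(−0.046·0.5) = 0.9773
N(d₁) = N(-0.15) = 0.4404;  N(d₂) = N(-0.36) = 0.3594
C = 160·0.9724·0.4404 − 168·0.9773·0.3594 = 68.5192 − 59.0086 = 9.5106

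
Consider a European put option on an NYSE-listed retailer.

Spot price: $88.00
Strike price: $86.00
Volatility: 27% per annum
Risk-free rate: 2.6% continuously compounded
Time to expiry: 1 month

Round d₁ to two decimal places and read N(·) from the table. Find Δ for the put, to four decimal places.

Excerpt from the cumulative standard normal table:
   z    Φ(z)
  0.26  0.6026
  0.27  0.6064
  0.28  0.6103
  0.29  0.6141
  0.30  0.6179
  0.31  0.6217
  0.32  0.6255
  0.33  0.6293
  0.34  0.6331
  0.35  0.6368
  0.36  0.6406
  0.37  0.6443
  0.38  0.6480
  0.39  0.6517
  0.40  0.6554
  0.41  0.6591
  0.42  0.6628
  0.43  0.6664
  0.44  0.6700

-0.3594

σ√T = 0.27 × 0.2887 = 0.0779
d₁ = [ln(88/86) + (0.026 + ½·0.27²)·0.08333] / (σ√T) = (0.0230 + 0.0052) / 0.0779 = 0.3617 ≈ 0.36
N(d₁) = N(0.36) = 0.6406
Δ_put = N(d₁) − 1 = 0.6406 − 1 = -0.3594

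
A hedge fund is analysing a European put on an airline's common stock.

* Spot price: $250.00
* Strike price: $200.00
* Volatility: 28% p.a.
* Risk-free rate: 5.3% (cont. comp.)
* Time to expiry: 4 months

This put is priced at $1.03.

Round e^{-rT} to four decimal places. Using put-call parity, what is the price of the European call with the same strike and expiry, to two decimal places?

$54.53

e^(−rT) = e^(−0.053·0.3333) = 0.9825
Put-call parity: C − P = S − K·e^(−rT) = 250 − 200·0.9825 = 250 − 196.5000 = 53.5000
C = P + (C − P) = 1.03 + (53.5000) = 54.5300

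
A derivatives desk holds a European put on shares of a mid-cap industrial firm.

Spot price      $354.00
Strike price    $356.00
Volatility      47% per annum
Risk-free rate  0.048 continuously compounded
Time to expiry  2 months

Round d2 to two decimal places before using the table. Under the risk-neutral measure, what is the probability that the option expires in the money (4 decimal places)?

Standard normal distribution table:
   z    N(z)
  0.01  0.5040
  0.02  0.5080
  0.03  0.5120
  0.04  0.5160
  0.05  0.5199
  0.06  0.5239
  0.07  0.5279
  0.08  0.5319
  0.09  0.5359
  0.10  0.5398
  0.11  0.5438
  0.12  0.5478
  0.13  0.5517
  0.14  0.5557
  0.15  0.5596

0.5319

T = 0.1667;  σ√T = 0.1919
d₁ = [ln(354/356) + (0.048 + ½·0.47²)·0.1667] / (σ√T) = (-0.0056 + 0.0264) / 0.1919 = 0.1083 ⇒ 0.11
d₂ = 0.1083 − 0.1919 = -0.0836 ⇒ -0.08
Pr(exercise) under Q = N(−d₂) = N(0.08) = 0.5319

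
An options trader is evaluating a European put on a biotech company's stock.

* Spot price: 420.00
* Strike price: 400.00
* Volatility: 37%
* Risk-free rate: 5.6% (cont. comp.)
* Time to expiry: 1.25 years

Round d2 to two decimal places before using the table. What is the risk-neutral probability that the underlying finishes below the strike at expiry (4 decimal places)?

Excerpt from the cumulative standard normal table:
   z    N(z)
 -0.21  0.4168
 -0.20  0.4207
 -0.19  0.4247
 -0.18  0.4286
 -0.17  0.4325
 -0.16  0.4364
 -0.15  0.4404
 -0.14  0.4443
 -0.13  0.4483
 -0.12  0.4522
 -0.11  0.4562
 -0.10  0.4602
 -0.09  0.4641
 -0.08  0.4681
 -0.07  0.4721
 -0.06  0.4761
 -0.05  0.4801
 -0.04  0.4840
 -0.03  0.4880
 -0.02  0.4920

σ√T = 0.37 × 1.1180 = 0.4137
d₁ = [ln(420/400) + (0.056 + ½·0.37²)·1.25] / (σ√T) = (0.0488 + 0.1556) / 0.4137 = 0.4940 ⇒ 0.49
d₂ = 0.4940 − 0.4137 = 0.0803 ⇒ 0.08
Pr(exercise) under Q = N(−d₂) = N(-0.08) = 0.4681

0.4681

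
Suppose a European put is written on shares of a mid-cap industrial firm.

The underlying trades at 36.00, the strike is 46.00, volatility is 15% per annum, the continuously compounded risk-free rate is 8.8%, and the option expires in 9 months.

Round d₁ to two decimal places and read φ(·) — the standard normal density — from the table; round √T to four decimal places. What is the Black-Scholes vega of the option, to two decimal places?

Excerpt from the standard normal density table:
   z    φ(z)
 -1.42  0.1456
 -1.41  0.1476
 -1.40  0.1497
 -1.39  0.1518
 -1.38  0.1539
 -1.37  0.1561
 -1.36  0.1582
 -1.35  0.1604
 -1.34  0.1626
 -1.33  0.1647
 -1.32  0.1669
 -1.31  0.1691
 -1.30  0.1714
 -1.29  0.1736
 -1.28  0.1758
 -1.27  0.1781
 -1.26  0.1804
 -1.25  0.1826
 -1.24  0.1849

5.27

T = 0.75;  σ√T = 0.1299
d₁ = [ln(36/46) + (0.088 + 0.15²/2)·0.75] / 0.1299 = [-0.2451 + 0.0744] / 0.1299 = -1.3139 ⇒ -1.31
√T = √0.75 = 0.8660
φ(d₁) = φ(-1.31) = 0.1691
vega = S·φ(d₁)·√T = 36·0.1691·0.8660 = 5.2719
(Call and put vega coincide under Black-Scholes.)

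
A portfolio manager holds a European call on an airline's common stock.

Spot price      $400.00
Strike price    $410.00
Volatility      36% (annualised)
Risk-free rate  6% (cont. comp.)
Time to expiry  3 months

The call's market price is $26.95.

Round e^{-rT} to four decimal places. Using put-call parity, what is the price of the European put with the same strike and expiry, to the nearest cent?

$30.84

exp(−rT) = exp(−0.06·0.25) = 0.9851
Put-call parity: C − P = S − K·e^(−rT) = 400 − 410·0.9851 = 400 − 403.8910 = -3.8910
P = C − (C − P) = 26.95 − (-3.8910) = 30.8410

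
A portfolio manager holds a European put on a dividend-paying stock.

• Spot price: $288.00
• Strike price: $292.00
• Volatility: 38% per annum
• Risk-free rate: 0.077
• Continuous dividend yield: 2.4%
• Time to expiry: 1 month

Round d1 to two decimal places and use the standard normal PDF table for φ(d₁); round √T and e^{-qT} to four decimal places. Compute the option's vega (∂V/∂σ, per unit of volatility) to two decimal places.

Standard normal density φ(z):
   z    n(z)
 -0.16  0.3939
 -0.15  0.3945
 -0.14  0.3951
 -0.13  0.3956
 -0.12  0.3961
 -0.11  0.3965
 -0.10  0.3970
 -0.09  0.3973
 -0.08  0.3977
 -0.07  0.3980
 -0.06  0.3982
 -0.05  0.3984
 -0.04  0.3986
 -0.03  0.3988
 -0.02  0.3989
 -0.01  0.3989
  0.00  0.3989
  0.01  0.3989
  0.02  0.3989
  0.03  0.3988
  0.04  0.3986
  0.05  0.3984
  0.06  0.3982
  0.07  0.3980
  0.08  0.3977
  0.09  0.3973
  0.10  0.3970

33.09

T = 0.08333;  σ√T = 0.1097
ln(S/K) + (r − q + σ²/2)T = ln(288/292) + (0.077 − 0.024 + 0.38²/2)·0.08333 = -0.0138 + 0.0104 = -0.0034
d₁ = -0.0034 / 0.1097 = -0.0306 ≈ -0.03
√T = √0.08333 = 0.2887
φ(d₁) = φ(-0.03) = 0.3988
e^(−qT) = e^(−0.024·0.08333) = 0.9980
vega = S·e^(−qT)·φ(d₁)·√T = 288·0.9980·0.3988·0.2887 = 33.0921
(Vega is the same for a European call and put with the same parameters.)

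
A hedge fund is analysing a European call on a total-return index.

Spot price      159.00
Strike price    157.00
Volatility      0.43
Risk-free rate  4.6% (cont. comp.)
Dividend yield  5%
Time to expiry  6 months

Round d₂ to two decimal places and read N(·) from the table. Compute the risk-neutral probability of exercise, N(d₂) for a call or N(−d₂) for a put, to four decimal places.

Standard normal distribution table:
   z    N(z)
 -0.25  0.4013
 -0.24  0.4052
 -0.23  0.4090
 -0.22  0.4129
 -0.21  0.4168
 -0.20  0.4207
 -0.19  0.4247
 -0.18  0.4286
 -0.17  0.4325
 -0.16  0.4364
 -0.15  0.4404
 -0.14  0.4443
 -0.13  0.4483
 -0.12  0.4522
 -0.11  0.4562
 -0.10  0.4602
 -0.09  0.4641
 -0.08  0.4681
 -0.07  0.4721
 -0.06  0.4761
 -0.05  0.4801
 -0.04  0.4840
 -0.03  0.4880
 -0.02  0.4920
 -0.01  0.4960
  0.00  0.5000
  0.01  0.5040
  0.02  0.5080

T = 0.5;  σ√T = 0.3041
d₁ = [ln(159/157) + (0.046 − 0.05 + 0.43²/2)·0.5] / 0.3041 = [0.0127 + 0.0442] / 0.3041 = 0.1871 ⇒ 0.19
d₂ = d₁ − σ√T = 0.1871 − 0.3041 = -0.1170 ⇒ -0.12
Risk-neutral Pr[S_T > K] = N(d₂) = N(-0.12) = 0.4522

0.4522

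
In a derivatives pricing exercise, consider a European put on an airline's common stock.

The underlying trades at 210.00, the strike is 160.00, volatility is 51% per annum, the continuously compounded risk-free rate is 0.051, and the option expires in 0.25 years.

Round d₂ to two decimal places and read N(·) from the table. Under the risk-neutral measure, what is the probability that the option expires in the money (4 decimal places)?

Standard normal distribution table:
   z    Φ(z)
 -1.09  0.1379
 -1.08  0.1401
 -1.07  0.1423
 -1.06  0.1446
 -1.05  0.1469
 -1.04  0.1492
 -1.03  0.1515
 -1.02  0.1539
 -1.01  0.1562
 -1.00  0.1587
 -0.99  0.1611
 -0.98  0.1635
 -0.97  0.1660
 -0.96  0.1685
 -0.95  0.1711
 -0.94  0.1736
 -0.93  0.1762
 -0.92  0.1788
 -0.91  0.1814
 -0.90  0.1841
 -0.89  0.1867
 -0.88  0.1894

σ√T = 0.51 × 0.5000 = 0.2550
ln(S/K) + (r + σ²/2)T = ln(210/160) + (0.051 + 0.51²/2)·0.25 = 0.2719 + 0.0453 = 0.3172
d₁ = 0.3172 / 0.2550 = 1.2439 which rounds to 1.24
d₂ = d₁ − σ√T = 1.2439 − 0.2550 = 0.9889 which rounds to 0.99
Risk-neutral Pr[S_T < K] = N(−d₂) = N(-0.99) = 0.1611

0.1611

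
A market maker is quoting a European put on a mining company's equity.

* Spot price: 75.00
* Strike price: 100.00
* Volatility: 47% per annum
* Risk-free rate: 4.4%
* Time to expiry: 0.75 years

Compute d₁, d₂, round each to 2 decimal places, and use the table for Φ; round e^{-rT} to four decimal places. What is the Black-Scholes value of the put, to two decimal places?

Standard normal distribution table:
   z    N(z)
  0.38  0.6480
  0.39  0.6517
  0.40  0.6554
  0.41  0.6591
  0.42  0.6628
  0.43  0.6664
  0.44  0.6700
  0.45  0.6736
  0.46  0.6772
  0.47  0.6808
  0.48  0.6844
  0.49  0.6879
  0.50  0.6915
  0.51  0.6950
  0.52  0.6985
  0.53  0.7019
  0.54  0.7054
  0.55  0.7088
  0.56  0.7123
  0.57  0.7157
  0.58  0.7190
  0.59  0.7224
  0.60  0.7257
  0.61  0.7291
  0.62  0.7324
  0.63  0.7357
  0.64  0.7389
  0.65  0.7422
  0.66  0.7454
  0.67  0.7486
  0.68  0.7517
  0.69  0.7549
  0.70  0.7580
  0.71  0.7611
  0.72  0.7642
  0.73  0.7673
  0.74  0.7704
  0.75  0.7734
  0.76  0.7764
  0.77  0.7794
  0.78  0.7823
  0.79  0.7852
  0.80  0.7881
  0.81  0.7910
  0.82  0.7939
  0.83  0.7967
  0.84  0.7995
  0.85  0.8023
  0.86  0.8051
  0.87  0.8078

27.37

T = 0.75;  σ√T = 0.4070
ln(S/K) + (r + σ²/2)T = ln(75/100) + (0.044 + 0.47²/2)·0.75 = -0.2877 + 0.1158 = -0.1718
d₁ = -0.1718 / 0.4070 = -0.4222 ≈ -0.42
d₂ = d₁ − σ√T = -0.4222 − 0.4070 = -0.8292 ≈ -0.83
e^(−rT) = e^(−0.044·0.75) = 0.9675
N(−d₂) = N(0.83) = 0.7967;  N(−d₁) = N(0.42) = 0.6628
P = 100·0.9675·0.7967 − 75·0.6628 = 77.0807 − 49.7100 = 27.3707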